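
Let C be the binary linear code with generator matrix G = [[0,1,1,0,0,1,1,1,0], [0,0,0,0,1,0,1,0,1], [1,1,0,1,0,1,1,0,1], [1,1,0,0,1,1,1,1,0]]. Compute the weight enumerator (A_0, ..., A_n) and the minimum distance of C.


Weight distribution: A_0 = 1, A_3 = 3, A_4 = 3, A_5 = 4, A_6 = 4, A_7 = 1. Minimum distance d = 3.

Enumerate all 2^4 = 16 messages m ∈ F_2^4.
For each, compute codeword c = mG in F_2^9, then tally its weight.
  m = 0000 → c = 000000000, weight = 0.
  m = 1000 → c = 011001110, weight = 5.
  m = 0100 → c = 000010101, weight = 3.
  m = 1100 → c = 011011011, weight = 6.
  m = 0010 → c = 110101101, weight = 6.
  m = 1010 → c = 101100011, weight = 5.
  m = 0110 → c = 110111000, weight = 5.
  m = 1110 → c = 101110110, weight = 6.
  m = 0001 → c = 110011110, weight = 6.
  m = 1001 → c = 101010000, weight = 3.
  m = 0101 → c = 110001011, weight = 5.
  m = 1101 → c = 101000101, weight = 4.
  m = 0011 → c = 000110011, weight = 4.
  m = 1011 → c = 011111101, weight = 7.
  m = 0111 → c = 000100110, weight = 3.
  m = 1111 → c = 011101000, weight = 4.
Tally weights:
  weight 0: 1 codewords.
  weight 3: 3 codewords.
  weight 4: 3 codewords.
  weight 5: 4 codewords.
  weight 6: 4 codewords.
  weight 7: 1 codewords.
Minimum distance d = smallest w > 0 with A_w > 0 = 3.
Sanity: Σ A_w = 16 = 2^4 = 16 ✓.


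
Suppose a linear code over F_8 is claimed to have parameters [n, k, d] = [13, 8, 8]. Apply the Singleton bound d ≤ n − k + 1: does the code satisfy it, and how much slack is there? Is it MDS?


Singleton RHS = n − k + 1 = 6, slack = -2, bound violated (no such code; not MDS).

Singleton bound: d ≤ n − k + 1.
Here n = 13, k = 8, so n − k + 1 = 6.
Given d = 8, check d ≤ 6: NO.
Slack = (n − k + 1) − d = -2.
The slack is negative: d = 8 exceeds n − k + 1 = 6 by 2, so the Singleton bound is violated and no linear [13, 8, 8]_8 code can exist. In particular it is not MDS (MDS requires d = n − k + 1 exactly).
Description: the claimed parameters are [13, 8, 8]_8; such a code would be impossible (violates the Singleton bound).


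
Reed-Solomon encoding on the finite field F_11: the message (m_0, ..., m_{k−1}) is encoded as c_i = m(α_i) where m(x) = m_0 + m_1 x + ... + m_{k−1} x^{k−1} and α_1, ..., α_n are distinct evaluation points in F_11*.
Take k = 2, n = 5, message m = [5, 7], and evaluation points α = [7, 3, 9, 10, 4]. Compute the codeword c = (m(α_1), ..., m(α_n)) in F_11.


c = [10, 4, 2, 9, 0]

Message polynomial: m(x) = 5 + 7·x (mod 11).
For each evaluation point α_i, compute m(α_i) mod 11:
  α_1 = 7: Horner steps 7 → 10, so m(7) = 10.
  α_2 = 3: Horner steps 7 → 4, so m(3) = 4.
  α_3 = 9: Horner steps 7 → 2, so m(9) = 2.
  α_4 = 10: Horner steps 7 → 9, so m(10) = 9.
  α_5 = 4: Horner steps 7 → 0, so m(4) = 0.
Codeword c = [10, 4, 2, 9, 0] ∈ F_11^5.


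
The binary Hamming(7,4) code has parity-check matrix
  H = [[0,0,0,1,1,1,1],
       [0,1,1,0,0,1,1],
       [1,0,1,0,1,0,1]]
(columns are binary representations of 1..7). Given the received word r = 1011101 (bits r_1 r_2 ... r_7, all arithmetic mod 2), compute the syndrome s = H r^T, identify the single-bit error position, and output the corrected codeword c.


s = (1, 0, 0)^T, error position = 4, corrected codeword c = 1010101

Compute s = H r^T mod 2 one row at a time:
  s_1 = 1 + 1 + 0 + 1 = 3 ≡ 1 (mod 2).
  s_2 = 0 + 1 + 0 + 1 = 2 ≡ 0 (mod 2).
  s_3 = 1 + 1 + 1 + 1 = 4 ≡ 0 (mod 2).
s = (1, 0, 0)^T — this equals column 4 of H (binary 100), so error is at position 4.
Correct: flip bit 4 of r = 1011101 to get c = 1010101.


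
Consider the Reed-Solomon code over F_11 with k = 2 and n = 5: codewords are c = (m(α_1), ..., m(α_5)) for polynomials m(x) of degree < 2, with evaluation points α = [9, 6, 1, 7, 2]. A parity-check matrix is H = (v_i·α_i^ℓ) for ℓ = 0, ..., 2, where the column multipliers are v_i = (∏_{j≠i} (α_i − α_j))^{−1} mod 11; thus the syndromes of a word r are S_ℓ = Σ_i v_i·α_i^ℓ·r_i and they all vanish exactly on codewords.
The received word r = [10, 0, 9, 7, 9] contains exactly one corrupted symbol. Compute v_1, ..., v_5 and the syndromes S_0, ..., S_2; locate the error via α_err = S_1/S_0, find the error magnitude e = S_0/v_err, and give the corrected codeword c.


S = (5, 10, 9), error at position 5, error magnitude e = 4, c = [10, 0, 9, 7, 5].

Step 1: column multipliers v_i = (∏_{j≠i}(α_i − α_j))^{−1} mod 11.
  i = 1 (α = 9): (9−6)(9−1)(9−7)(9−2) = 3·8·2·7 = 336 ≡ 6, so v_1 = 6^{−1} = 2 (mod 11).
  i = 2 (α = 6): (6−9)(6−1)(6−7)(6−2) = (−3)·5·(−1)·4 = 60 ≡ 5, so v_2 = 5^{−1} = 9 (mod 11).
  i = 3 (α = 1): (1−9)(1−6)(1−7)(1−2) = (−8)·(−5)·(−6)·(−1) = 240 ≡ 9, so v_3 = 9^{−1} = 5 (mod 11).
  i = 4 (α = 7): (7−9)(7−6)(7−1)(7−2) = (−2)·1·6·5 = −60 ≡ 6, so v_4 = 6^{−1} = 2 (mod 11).
  i = 5 (α = 2): (2−9)(2−6)(2−1)(2−7) = (−7)·(−4)·1·(−5) = −140 ≡ 3, so v_5 = 3^{−1} = 4 (mod 11).
  v = [2, 9, 5, 2, 4].
Step 2: syndromes of r = [10, 0, 9, 7, 9] (all sums mod 11).
  S_0 = Σ v_i r_i = 2·10 + 9·0 + 5·9 + 2·7 + 4·9 = 115 ≡ 5.
  S_1 = Σ v_i α_i r_i = 2·9·10 + 9·6·0 + 5·1·9 + 2·7·7 + 4·2·9 = 395 ≡ 10.
  α_i^2 mod 11 = [4, 3, 1, 5, 4].
  S_2 = Σ v_i α_i^2 r_i = 2·4·10 + 9·3·0 + 5·1·9 + 2·5·7 + 4·4·9 = 339 ≡ 9.
  S = (5, 10, 9) ≠ 0, so r is not a codeword (an error is present).
Step 3: locate the error. For a single error e at position i, S_ℓ = v_i·e·α_i^ℓ, so α_err = S_1/S_0.
  S_0^{−1} = 5^{−1} = 9 (mod 11), so α_err = 10·9 = 90 ≡ 2 = α_5. Error position i = 5.
  Consistency check: S_2/S_1 = 9·10 = 90 ≡ 2 = α_err ✓ (single-error assumption holds).
Step 4: error magnitude e = S_0/v_5 = S_0·∏_{j≠5}(α_5 − α_j) = 5·3 = 15 ≡ 4 (mod 11).
Step 5: correct position 5: c_5 = r_5 − e = 9 − 4 ≡ 5 (mod 11). Hence c = [10, 0, 9, 7, 5].
  Check: interpolating c through the α_i gives m(x) = 2 + 7·x (degree < 2) with m(α_i) = c_i for every i, so c is indeed a codeword.


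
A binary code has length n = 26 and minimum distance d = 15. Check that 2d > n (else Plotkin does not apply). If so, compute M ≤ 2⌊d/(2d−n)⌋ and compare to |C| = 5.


Plotkin bound M ≤ 6; given |C| = 5 ≤ bound (satisfied).

Check applicability: 2d = 30, n = 26.
2d − n = 4 > 0, so Plotkin applies.
Compute d/(2d−n) = 15/4 ≈ 3.7500.
⌊d/(2d−n)⌋ = 3.
Plotkin bound: M ≤ 2·3 = 6.
Given |C| = 5, check: satisfied.
This |C| is below the Plotkin bound.


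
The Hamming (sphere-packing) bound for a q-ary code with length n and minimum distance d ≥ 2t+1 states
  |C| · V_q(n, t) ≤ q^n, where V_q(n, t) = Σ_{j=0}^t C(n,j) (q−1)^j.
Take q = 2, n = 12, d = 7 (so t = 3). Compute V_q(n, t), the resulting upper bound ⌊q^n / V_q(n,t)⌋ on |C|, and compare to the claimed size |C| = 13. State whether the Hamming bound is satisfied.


V_q(n, t) = 299, q^n = 4096, Hamming bound = 13, |C| = 13 ≤ bound (satisfied).

Step 1: Compute V_q(n, t) = Σ_{j=0}^3 C(n, j) (q−1)^j.
  j = 0: C(12,0)·(1)^0 = 1·1 = 1.
  j = 1: C(12,1)·(1)^1 = 12·1 = 12.
  j = 2: C(12,2)·(1)^2 = 66·1 = 66.
  j = 3: C(12,3)·(1)^3 = 220·1 = 220.
  V_q(n, t) = 1 + 12 + 66 + 220 = 299.
Step 2: q^n = 2^12 = 4096.
Step 3: Hamming bound ⌊q^n / V_q(n,t)⌋ = ⌊4096/299⌋ = 13.
Step 4: Compare |C| = 13 to 13: satisfied.
The claimed |C| lies at the Hamming bound (tight).


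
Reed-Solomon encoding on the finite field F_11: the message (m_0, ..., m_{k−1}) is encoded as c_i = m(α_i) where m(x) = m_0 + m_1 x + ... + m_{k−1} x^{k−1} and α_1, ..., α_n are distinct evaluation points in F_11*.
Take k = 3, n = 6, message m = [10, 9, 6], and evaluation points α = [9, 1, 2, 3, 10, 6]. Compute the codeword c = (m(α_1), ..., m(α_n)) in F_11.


c = [5, 3, 8, 3, 7, 5]

Message polynomial: m(x) = 10 + 9·x + 6·x^2 (mod 11).
For each evaluation point α_i, compute m(α_i) mod 11:
  α_1 = 9: Horner steps 6 → 8 → 5, so m(9) = 5.
  α_2 = 1: Horner steps 6 → 4 → 3, so m(1) = 3.
  α_3 = 2: Horner steps 6 → 10 → 8, so m(2) = 8.
  α_4 = 3: Horner steps 6 → 5 → 3, so m(3) = 3.
  α_5 = 10: Horner steps 6 → 3 → 7, so m(10) = 7.
  α_6 = 6: Horner steps 6 → 1 → 5, so m(6) = 5.
Codeword c = [5, 3, 8, 3, 7, 5] ∈ F_11^6.


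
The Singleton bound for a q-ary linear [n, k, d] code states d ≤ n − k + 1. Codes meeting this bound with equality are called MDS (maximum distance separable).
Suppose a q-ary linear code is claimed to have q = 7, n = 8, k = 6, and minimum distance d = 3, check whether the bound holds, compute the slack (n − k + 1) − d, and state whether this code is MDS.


Singleton RHS = n − k + 1 = 3, slack = 0, bound satisfied, MDS.

Singleton bound: d ≤ n − k + 1.
Here n = 8, k = 6, so n − k + 1 = 3.
Given d = 3, check d ≤ 3: YES.
Slack = (n − k + 1) − d = 0.
The code is MDS (slack = 0).
Description: the claimed parameters are [8, 6, 3]_7; such a code would be MDS (meets Singleton bound).


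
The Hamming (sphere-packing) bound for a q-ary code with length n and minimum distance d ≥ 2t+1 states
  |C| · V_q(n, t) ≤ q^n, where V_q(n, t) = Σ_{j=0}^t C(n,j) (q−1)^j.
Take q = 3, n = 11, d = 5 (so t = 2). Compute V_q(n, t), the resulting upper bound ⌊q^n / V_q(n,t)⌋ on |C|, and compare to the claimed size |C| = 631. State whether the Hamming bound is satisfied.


V_q(n, t) = 243, q^n = 177147, Hamming bound = 729, |C| = 631 ≤ bound (satisfied).

Step 1: Compute V_q(n, t) = Σ_{j=0}^2 C(n, j) (q−1)^j.
  j = 0: C(11,0)·(2)^0 = 1·1 = 1.
  j = 1: C(11,1)·(2)^1 = 11·2 = 22.
  j = 2: C(11,2)·(2)^2 = 55·4 = 220.
  V_q(n, t) = 1 + 22 + 220 = 243.
Step 2: q^n = 3^11 = 177147.
Step 3: Hamming bound ⌊q^n / V_q(n,t)⌋ = ⌊177147/243⌋ = 729.
Step 4: Compare |C| = 631 to 729: satisfied.
The claimed |C| lies below the Hamming bound.


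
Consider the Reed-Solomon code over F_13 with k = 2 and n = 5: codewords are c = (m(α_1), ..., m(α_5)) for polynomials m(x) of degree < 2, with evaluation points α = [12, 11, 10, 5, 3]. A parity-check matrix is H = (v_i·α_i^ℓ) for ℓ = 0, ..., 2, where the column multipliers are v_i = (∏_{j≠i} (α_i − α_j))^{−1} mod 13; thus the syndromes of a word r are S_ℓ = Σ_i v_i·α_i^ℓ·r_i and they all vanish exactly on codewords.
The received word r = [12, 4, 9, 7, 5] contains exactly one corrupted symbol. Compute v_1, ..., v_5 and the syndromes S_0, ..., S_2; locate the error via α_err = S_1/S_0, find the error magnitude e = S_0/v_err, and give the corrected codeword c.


S = (10, 11, 3), error at position 4, error magnitude e = 12, c = [12, 4, 9, 8, 5].

Step 1: column multipliers v_i = (∏_{j≠i}(α_i − α_j))^{−1} mod 13.
  i = 1 (α = 12): (12−11)(12−10)(12−5)(12−3) = 1·2·7·9 = 126 ≡ 9, so v_1 = 9^{−1} = 3 (mod 13).
  i = 2 (α = 11): (11−12)(11−10)(11−5)(11−3) = (−1)·1·6·8 = −48 ≡ 4, so v_2 = 4^{−1} = 10 (mod 13).
  i = 3 (α = 10): (10−12)(10−11)(10−5)(10−3) = (−2)·(−1)·5·7 = 70 ≡ 5, so v_3 = 5^{−1} = 8 (mod 13).
  i = 4 (α = 5): (5−12)(5−11)(5−10)(5−3) = (−7)·(−6)·(−5)·2 = −420 ≡ 9, so v_4 = 9^{−1} = 3 (mod 13).
  i = 5 (α = 3): (3−12)(3−11)(3−10)(3−5) = (−9)·(−8)·(−7)·(−2) = 1008 ≡ 7, so v_5 = 7^{−1} = 2 (mod 13).
  v = [3, 10, 8, 3, 2].
Step 2: syndromes of r = [12, 4, 9, 7, 5] (all sums mod 13).
  S_0 = Σ v_i r_i = 3·12 + 10·4 + 8·9 + 3·7 + 2·5 = 179 ≡ 10.
  S_1 = Σ v_i α_i r_i = 3·12·12 + 10·11·4 + 8·10·9 + 3·5·7 + 2·3·5 = 1727 ≡ 11.
  α_i^2 mod 13 = [1, 4, 9, 12, 9].
  S_2 = Σ v_i α_i^2 r_i = 3·1·12 + 10·4·4 + 8·9·9 + 3·12·7 + 2·9·5 = 1186 ≡ 3.
  S = (10, 11, 3) ≠ 0, so r is not a codeword (an error is present).
Step 3: locate the error. For a single error e at position i, S_ℓ = v_i·e·α_i^ℓ, so α_err = S_1/S_0.
  S_0^{−1} = 10^{−1} = 4 (mod 13), so α_err = 11·4 = 44 ≡ 5 = α_4. Error position i = 4.
  Consistency check: S_2/S_1 = 3·6 = 18 ≡ 5 = α_err ✓ (single-error assumption holds).
Step 4: error magnitude e = S_0/v_4 = S_0·∏_{j≠4}(α_4 − α_j) = 10·9 = 90 ≡ 12 (mod 13).
Step 5: correct position 4: c_4 = r_4 − e = 7 − 12 ≡ 8 (mod 13). Hence c = [12, 4, 9, 8, 5].
  Check: interpolating c through the α_i gives m(x) = 7 + 8·x (degree < 2) with m(α_i) = c_i for every i, so c is indeed a codeword.


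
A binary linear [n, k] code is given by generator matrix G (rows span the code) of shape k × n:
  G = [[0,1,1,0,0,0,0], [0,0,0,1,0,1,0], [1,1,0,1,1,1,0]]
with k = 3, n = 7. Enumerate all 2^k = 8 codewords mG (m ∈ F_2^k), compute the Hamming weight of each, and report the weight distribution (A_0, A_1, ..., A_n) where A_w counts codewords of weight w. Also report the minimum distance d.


Weight distribution: A_0 = 1, A_2 = 2, A_3 = 2, A_4 = 1, A_5 = 2. Minimum distance d = 2.

Enumerate all 2^3 = 8 messages m ∈ F_2^3.
For each, compute codeword c = mG in F_2^7, then tally its weight.
  m = 000 → c = 0000000, weight = 0.
  m = 100 → c = 0110000, weight = 2.
  m = 010 → c = 0001010, weight = 2.
  m = 110 → c = 0111010, weight = 4.
  m = 001 → c = 1101110, weight = 5.
  m = 101 → c = 1011110, weight = 5.
  m = 011 → c = 1100100, weight = 3.
  m = 111 → c = 1010100, weight = 3.
Tally weights:
  weight 0: 1 codewords.
  weight 2: 2 codewords.
  weight 3: 2 codewords.
  weight 4: 1 codewords.
  weight 5: 2 codewords.
Minimum distance d = smallest w > 0 with A_w > 0 = 2.
Sanity: Σ A_w = 8 = 2^3 = 8 ✓.


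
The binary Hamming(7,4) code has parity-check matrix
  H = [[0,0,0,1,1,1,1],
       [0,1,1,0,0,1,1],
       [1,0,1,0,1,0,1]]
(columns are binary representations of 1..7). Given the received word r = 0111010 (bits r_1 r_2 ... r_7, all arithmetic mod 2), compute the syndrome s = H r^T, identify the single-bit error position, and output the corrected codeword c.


s = (0, 1, 1)^T, error position = 3, corrected codeword c = 0101010

Compute s = H r^T mod 2 one row at a time:
  s_1 = 1 + 0 + 1 + 0 = 2 ≡ 0 (mod 2).
  s_2 = 1 + 1 + 1 + 0 = 3 ≡ 1 (mod 2).
  s_3 = 0 + 1 + 0 + 0 = 1 ≡ 1 (mod 2).
s = (0, 1, 1)^T — this equals column 3 of H (binary 011), so error is at position 3.
Correct: flip bit 3 of r = 0111010 to get c = 0101010.


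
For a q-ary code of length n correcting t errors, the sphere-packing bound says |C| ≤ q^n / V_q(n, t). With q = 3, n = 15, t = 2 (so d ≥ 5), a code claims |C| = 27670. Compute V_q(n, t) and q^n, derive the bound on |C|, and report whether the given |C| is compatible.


V_q(n, t) = 451, q^n = 14348907, Hamming bound = 31815, |C| = 27670 ≤ bound (satisfied).

Step 1: Compute V_q(n, t) = Σ_{j=0}^2 C(n, j) (q−1)^j.
  j = 0: C(15,0)·(2)^0 = 1·1 = 1.
  j = 1: C(15,1)·(2)^1 = 15·2 = 30.
  j = 2: C(15,2)·(2)^2 = 105·4 = 420.
  V_q(n, t) = 1 + 30 + 420 = 451.
Step 2: q^n = 3^15 = 14348907.
Step 3: Hamming bound ⌊q^n / V_q(n,t)⌋ = ⌊14348907/451⌋ = 31815.
Step 4: Compare |C| = 27670 to 31815: satisfied.
The claimed |C| lies below the Hamming bound.


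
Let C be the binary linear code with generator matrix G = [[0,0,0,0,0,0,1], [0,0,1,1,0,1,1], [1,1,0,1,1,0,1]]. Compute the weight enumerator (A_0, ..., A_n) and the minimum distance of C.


Weight distribution: A_0 = 1, A_1 = 1, A_3 = 1, A_4 = 2, A_5 = 2, A_6 = 1. Minimum distance d = 1.

Enumerate all 2^3 = 8 messages m ∈ F_2^3.
For each, compute codeword c = mG in F_2^7, then tally its weight.
  m = 000 → c = 0000000, weight = 0.
  m = 100 → c = 0000001, weight = 1.
  m = 010 → c = 0011011, weight = 4.
  m = 110 → c = 0011010, weight = 3.
  m = 001 → c = 1101101, weight = 5.
  m = 101 → c = 1101100, weight = 4.
  m = 011 → c = 1110110, weight = 5.
  m = 111 → c = 1110111, weight = 6.
Tally weights:
  weight 0: 1 codewords.
  weight 1: 1 codewords.
  weight 3: 1 codewords.
  weight 4: 2 codewords.
  weight 5: 2 codewords.
  weight 6: 1 codewords.
Minimum distance d = smallest w > 0 with A_w > 0 = 1.
Sanity: Σ A_w = 8 = 2^3 = 8 ✓.


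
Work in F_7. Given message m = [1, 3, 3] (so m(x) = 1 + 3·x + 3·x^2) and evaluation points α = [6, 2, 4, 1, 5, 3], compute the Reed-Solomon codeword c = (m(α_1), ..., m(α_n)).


c = [1, 5, 5, 0, 0, 2]

Message polynomial: m(x) = 1 + 3·x + 3·x^2 (mod 7).
For each evaluation point α_i, compute m(α_i) mod 7:
  α_1 = 6: Horner steps 3 → 0 → 1, so m(6) = 1.
  α_2 = 2: Horner steps 3 → 2 → 5, so m(2) = 5.
  α_3 = 4: Horner steps 3 → 1 → 5, so m(4) = 5.
  α_4 = 1: Horner steps 3 → 6 → 0, so m(1) = 0.
  α_5 = 5: Horner steps 3 → 4 → 0, so m(5) = 0.
  α_6 = 3: Horner steps 3 → 5 → 2, so m(3) = 2.
Codeword c = [1, 5, 5, 0, 0, 2] ∈ F_7^6.


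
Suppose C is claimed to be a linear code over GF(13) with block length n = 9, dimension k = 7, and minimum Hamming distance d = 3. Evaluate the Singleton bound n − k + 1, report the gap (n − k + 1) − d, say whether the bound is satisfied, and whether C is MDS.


Singleton RHS = n − k + 1 = 3, slack = 0, bound satisfied, MDS.

Singleton bound: d ≤ n − k + 1.
Here n = 9, k = 7, so n − k + 1 = 3.
Given d = 3, check d ≤ 3: YES.
Slack = (n − k + 1) − d = 0.
The code is MDS (slack = 0).
Description: the claimed parameters are [9, 7, 3]_13; such a code would be MDS (meets Singleton bound).


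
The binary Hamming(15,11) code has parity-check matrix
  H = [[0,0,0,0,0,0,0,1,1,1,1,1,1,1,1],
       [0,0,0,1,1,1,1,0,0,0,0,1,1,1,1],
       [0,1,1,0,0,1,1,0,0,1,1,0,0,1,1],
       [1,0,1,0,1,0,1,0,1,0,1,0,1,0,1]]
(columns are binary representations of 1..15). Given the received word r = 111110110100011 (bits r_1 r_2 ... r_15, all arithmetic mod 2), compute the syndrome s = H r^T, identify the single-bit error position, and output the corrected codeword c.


s = (0, 1, 0, 1)^T, error position = 5, corrected codeword c = 111100110100011

Compute s = H r^T mod 2 one row at a time:
  s_1 = 1 + 0 + 1 + 0 + 0 + 0 + 1 + 1 = 4 ≡ 0 (mod 2).
  s_2 = 1 + 1 + 0 + 1 + 0 + 0 + 1 + 1 = 5 ≡ 1 (mod 2).
  s_3 = 1 + 1 + 0 + 1 + 1 + 0 + 1 + 1 = 6 ≡ 0 (mod 2).
  s_4 = 1 + 1 + 1 + 1 + 0 + 0 + 0 + 1 = 5 ≡ 1 (mod 2).
s = (0, 1, 0, 1)^T — this equals column 5 of H (binary 0101), so error is at position 5.
Correct: flip bit 5 of r = 111110110100011 to get c = 111100110100011.


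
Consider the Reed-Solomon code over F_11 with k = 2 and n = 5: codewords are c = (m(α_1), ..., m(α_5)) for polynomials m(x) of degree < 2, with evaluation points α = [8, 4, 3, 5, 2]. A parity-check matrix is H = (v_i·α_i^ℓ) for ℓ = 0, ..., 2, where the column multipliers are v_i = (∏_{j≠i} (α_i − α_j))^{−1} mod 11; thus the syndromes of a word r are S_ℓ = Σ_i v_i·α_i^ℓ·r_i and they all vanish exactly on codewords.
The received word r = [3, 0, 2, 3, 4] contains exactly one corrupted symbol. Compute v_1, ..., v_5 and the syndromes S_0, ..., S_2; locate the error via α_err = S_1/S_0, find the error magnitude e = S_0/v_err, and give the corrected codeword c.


S = (4, 9, 1), error at position 4, error magnitude e = 5, c = [3, 0, 2, 9, 4].

Step 1: column multipliers v_i = (∏_{j≠i}(α_i − α_j))^{−1} mod 11.
  i = 1 (α = 8): (8−4)(8−3)(8−5)(8−2) = 4·5·3·6 = 360 ≡ 8, so v_1 = 8^{−1} = 7 (mod 11).
  i = 2 (α = 4): (4−8)(4−3)(4−5)(4−2) = (−4)·1·(−1)·2 = 8 ≡ 8, so v_2 = 8^{−1} = 7 (mod 11).
  i = 3 (α = 3): (3−8)(3−4)(3−5)(3−2) = (−5)·(−1)·(−2)·1 = −10 ≡ 1, so v_3 = 1^{−1} = 1 (mod 11).
  i = 4 (α = 5): (5−8)(5−4)(5−3)(5−2) = (−3)·1·2·3 = −18 ≡ 4, so v_4 = 4^{−1} = 3 (mod 11).
  i = 5 (α = 2): (2−8)(2−4)(2−3)(2−5) = (−6)·(−2)·(−1)·(−3) = 36 ≡ 3, so v_5 = 3^{−1} = 4 (mod 11).
  v = [7, 7, 1, 3, 4].
Step 2: syndromes of r = [3, 0, 2, 3, 4] (all sums mod 11).
  S_0 = Σ v_i r_i = 7·3 + 7·0 + 1·2 + 3·3 + 4·4 = 48 ≡ 4.
  S_1 = Σ v_i α_i r_i = 7·8·3 + 7·4·0 + 1·3·2 + 3·5·3 + 4·2·4 = 251 ≡ 9.
  α_i^2 mod 11 = [9, 5, 9, 3, 4].
  S_2 = Σ v_i α_i^2 r_i = 7·9·3 + 7·5·0 + 1·9·2 + 3·3·3 + 4·4·4 = 298 ≡ 1.
  S = (4, 9, 1) ≠ 0, so r is not a codeword (an error is present).
Step 3: locate the error. For a single error e at position i, S_ℓ = v_i·e·α_i^ℓ, so α_err = S_1/S_0.
  S_0^{−1} = 4^{−1} = 3 (mod 11), so α_err = 9·3 = 27 ≡ 5 = α_4. Error position i = 4.
  Consistency check: S_2/S_1 = 1·5 = 5 ≡ 5 = α_err ✓ (single-error assumption holds).
Step 4: error magnitude e = S_0/v_4 = S_0·∏_{j≠4}(α_4 − α_j) = 4·4 = 16 ≡ 5 (mod 11).
Step 5: correct position 4: c_4 = r_4 − e = 3 − 5 ≡ 9 (mod 11). Hence c = [3, 0, 2, 9, 4].
  Check: interpolating c through the α_i gives m(x) = 8 + 9·x (degree < 2) with m(α_i) = c_i for every i, so c is indeed a codeword.


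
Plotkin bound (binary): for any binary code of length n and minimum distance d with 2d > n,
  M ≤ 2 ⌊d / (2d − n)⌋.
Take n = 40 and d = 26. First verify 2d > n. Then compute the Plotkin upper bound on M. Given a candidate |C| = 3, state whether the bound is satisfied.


Plotkin bound M ≤ 4; given |C| = 3 ≤ bound (satisfied).

Check applicability: 2d = 52, n = 40.
2d − n = 12 > 0, so Plotkin applies.
Compute d/(2d−n) = 26/12 ≈ 2.1667.
⌊d/(2d−n)⌋ = 2.
Plotkin bound: M ≤ 2·2 = 4.
Given |C| = 3, check: satisfied.
This |C| is below the Plotkin bound.


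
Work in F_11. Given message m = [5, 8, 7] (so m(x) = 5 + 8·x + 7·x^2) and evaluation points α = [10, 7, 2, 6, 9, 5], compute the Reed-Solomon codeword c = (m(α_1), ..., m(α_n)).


c = [4, 8, 5, 8, 6, 0]

Message polynomial: m(x) = 5 + 8·x + 7·x^2 (mod 11).
For each evaluation point α_i, compute m(α_i) mod 11:
  α_1 = 10: Horner steps 7 → 1 → 4, so m(10) = 4.
  α_2 = 7: Horner steps 7 → 2 → 8, so m(7) = 8.
  α_3 = 2: Horner steps 7 → 0 → 5, so m(2) = 5.
  α_4 = 6: Horner steps 7 → 6 → 8, so m(6) = 8.
  α_5 = 9: Horner steps 7 → 5 → 6, so m(9) = 6.
  α_6 = 5: Horner steps 7 → 10 → 0, so m(5) = 0.
Codeword c = [4, 8, 5, 8, 6, 0] ∈ F_11^6.


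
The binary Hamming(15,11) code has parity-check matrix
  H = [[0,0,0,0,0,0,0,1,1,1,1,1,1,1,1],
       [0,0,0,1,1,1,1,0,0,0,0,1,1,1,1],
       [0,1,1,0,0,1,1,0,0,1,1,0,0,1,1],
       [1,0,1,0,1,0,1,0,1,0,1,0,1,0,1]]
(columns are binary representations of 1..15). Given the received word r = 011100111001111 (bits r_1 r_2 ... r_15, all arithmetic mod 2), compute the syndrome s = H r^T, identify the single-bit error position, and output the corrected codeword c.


s = (0, 0, 1, 1)^T, error position = 3, corrected codeword c = 010100111001111

Compute s = H r^T mod 2 one row at a time:
  s_1 = 1 + 1 + 0 + 0 + 1 + 1 + 1 + 1 = 6 ≡ 0 (mod 2).
  s_2 = 1 + 0 + 0 + 1 + 1 + 1 + 1 + 1 = 6 ≡ 0 (mod 2).
  s_3 = 1 + 1 + 0 + 1 + 0 + 0 + 1 + 1 = 5 ≡ 1 (mod 2).
  s_4 = 0 + 1 + 0 + 1 + 1 + 0 + 1 + 1 = 5 ≡ 1 (mod 2).
s = (0, 0, 1, 1)^T — this equals column 3 of H (binary 0011), so error is at position 3.
Correct: flip bit 3 of r = 011100111001111 to get c = 010100111001111.


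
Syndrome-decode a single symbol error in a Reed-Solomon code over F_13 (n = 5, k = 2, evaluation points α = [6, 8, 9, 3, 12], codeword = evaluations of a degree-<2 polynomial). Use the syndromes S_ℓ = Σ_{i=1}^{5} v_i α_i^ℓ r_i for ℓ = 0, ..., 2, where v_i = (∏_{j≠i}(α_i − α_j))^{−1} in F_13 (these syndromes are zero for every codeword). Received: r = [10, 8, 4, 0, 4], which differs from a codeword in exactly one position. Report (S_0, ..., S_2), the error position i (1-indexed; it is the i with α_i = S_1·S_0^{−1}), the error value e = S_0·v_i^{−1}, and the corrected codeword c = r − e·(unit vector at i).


S = (8, 7, 11), error at position 3, error magnitude e = 10, c = [10, 8, 7, 0, 4].

Step 1: column multipliers v_i = (∏_{j≠i}(α_i − α_j))^{−1} mod 13.
  i = 1 (α = 6): (6−8)(6−9)(6−3)(6−12) = (−2)·(−3)·3·(−6) = −108 ≡ 9, so v_1 = 9^{−1} = 3 (mod 13).
  i = 2 (α = 8): (8−6)(8−9)(8−3)(8−12) = 2·(−1)·5·(−4) = 40 ≡ 1, so v_2 = 1^{−1} = 1 (mod 13).
  i = 3 (α = 9): (9−6)(9−8)(9−3)(9−12) = 3·1·6·(−3) = −54 ≡ 11, so v_3 = 11^{−1} = 6 (mod 13).
  i = 4 (α = 3): (3−6)(3−8)(3−9)(3−12) = (−3)·(−5)·(−6)·(−9) = 810 ≡ 4, so v_4 = 4^{−1} = 10 (mod 13).
  i = 5 (α = 12): (12−6)(12−8)(12−9)(12−3) = 6·4·3·9 = 648 ≡ 11, so v_5 = 11^{−1} = 6 (mod 13).
  v = [3, 1, 6, 10, 6].
Step 2: syndromes of r = [10, 8, 4, 0, 4] (all sums mod 13).
  S_0 = Σ v_i r_i = 3·10 + 1·8 + 6·4 + 10·0 + 6·4 = 86 ≡ 8.
  S_1 = Σ v_i α_i r_i = 3·6·10 + 1·8·8 + 6·9·4 + 10·3·0 + 6·12·4 = 748 ≡ 7.
  α_i^2 mod 13 = [10, 12, 3, 9, 1].
  S_2 = Σ v_i α_i^2 r_i = 3·10·10 + 1·12·8 + 6·3·4 + 10·9·0 + 6·1·4 = 492 ≡ 11.
  S = (8, 7, 11) ≠ 0, so r is not a codeword (an error is present).
Step 3: locate the error. For a single error e at position i, S_ℓ = v_i·e·α_i^ℓ, so α_err = S_1/S_0.
  S_0^{−1} = 8^{−1} = 5 (mod 13), so α_err = 7·5 = 35 ≡ 9 = α_3. Error position i = 3.
  Consistency check: S_2/S_1 = 11·2 = 22 ≡ 9 = α_err ✓ (single-error assumption holds).
Step 4: error magnitude e = S_0/v_3 = S_0·∏_{j≠3}(α_3 − α_j) = 8·11 = 88 ≡ 10 (mod 13).
Step 5: correct position 3: c_3 = r_3 − e = 4 − 10 ≡ 7 (mod 13). Hence c = [10, 8, 7, 0, 4].
  Check: interpolating c through the α_i gives m(x) = 3 + 12·x (degree < 2) with m(α_i) = c_i for every i, so c is indeed a codeword.


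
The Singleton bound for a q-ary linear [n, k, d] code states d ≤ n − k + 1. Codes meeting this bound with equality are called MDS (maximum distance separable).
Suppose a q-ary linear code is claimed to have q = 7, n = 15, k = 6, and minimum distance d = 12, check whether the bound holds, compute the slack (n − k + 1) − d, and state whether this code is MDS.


Singleton RHS = n − k + 1 = 10, slack = -2, bound violated (no such code; not MDS).

Singleton bound: d ≤ n − k + 1.
Here n = 15, k = 6, so n − k + 1 = 10.
Given d = 12, check d ≤ 10: NO.
Slack = (n − k + 1) − d = -2.
The slack is negative: d = 12 exceeds n − k + 1 = 10 by 2, so the Singleton bound is violated and no linear [15, 6, 12]_7 code can exist. In particular it is not MDS (MDS requires d = n − k + 1 exactly).
Description: the claimed parameters are [15, 6, 12]_7; such a code would be impossible (violates the Singleton bound).


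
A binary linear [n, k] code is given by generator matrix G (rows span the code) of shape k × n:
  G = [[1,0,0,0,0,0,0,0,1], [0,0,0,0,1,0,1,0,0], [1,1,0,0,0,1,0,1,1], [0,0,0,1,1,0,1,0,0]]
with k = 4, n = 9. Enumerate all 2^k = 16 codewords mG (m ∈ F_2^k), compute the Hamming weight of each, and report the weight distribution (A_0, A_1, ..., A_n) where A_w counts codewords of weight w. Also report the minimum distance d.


Weight distribution: A_0 = 1, A_1 = 1, A_2 = 2, A_3 = 3, A_4 = 2, A_5 = 3, A_6 = 2, A_7 = 1, A_8 = 1. Minimum distance d = 1.

Enumerate all 2^4 = 16 messages m ∈ F_2^4.
For each, compute codeword c = mG in F_2^9, then tally its weight.
  m = 0000 → c = 000000000, weight = 0.
  m = 1000 → c = 100000001, weight = 2.
  m = 0100 → c = 000010100, weight = 2.
  m = 1100 → c = 100010101, weight = 4.
  m = 0010 → c = 110001011, weight = 5.
  m = 1010 → c = 010001010, weight = 3.
  m = 0110 → c = 110011111, weight = 7.
  m = 1110 → c = 010011110, weight = 5.
  m = 0001 → c = 000110100, weight = 3.
  m = 1001 → c = 100110101, weight = 5.
  m = 0101 → c = 000100000, weight = 1.
  m = 1101 → c = 100100001, weight = 3.
  m = 0011 → c = 110111111, weight = 8.
  m = 1011 → c = 010111110, weight = 6.
  m = 0111 → c = 110101011, weight = 6.
  m = 1111 → c = 010101010, weight = 4.
Tally weights:
  weight 0: 1 codewords.
  weight 1: 1 codewords.
  weight 2: 2 codewords.
  weight 3: 3 codewords.
  weight 4: 2 codewords.
  weight 5: 3 codewords.
  weight 6: 2 codewords.
  weight 7: 1 codewords.
  weight 8: 1 codewords.
Minimum distance d = smallest w > 0 with A_w > 0 = 1.
Sanity: Σ A_w = 16 = 2^4 = 16 ✓.


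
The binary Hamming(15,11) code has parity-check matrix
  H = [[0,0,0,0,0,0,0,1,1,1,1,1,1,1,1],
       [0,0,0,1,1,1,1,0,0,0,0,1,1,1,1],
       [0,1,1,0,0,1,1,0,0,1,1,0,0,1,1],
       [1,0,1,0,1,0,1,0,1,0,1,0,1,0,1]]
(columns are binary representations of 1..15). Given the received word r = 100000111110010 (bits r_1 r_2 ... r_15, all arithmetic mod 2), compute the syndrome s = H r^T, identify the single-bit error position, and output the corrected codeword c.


s = (1, 0, 0, 0)^T, error position = 8, corrected codeword c = 100000101110010

Compute s = H r^T mod 2 one row at a time:
  s_1 = 1 + 1 + 1 + 1 + 0 + 0 + 1 + 0 = 5 ≡ 1 (mod 2).
  s_2 = 0 + 0 + 0 + 1 + 0 + 0 + 1 + 0 = 2 ≡ 0 (mod 2).
  s_3 = 0 + 0 + 0 + 1 + 1 + 1 + 1 + 0 = 4 ≡ 0 (mod 2).
  s_4 = 1 + 0 + 0 + 1 + 1 + 1 + 0 + 0 = 4 ≡ 0 (mod 2).
s = (1, 0, 0, 0)^T — this equals column 8 of H (binary 1000), so error is at position 8.
Correct: flip bit 8 of r = 100000111110010 to get c = 100000101110010.


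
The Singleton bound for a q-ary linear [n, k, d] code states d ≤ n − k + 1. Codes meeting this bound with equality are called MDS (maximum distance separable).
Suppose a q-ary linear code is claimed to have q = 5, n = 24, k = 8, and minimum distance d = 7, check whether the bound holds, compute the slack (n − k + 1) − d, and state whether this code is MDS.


Singleton RHS = n − k + 1 = 17, slack = 10, bound satisfied, not MDS.

Singleton bound: d ≤ n − k + 1.
Here n = 24, k = 8, so n − k + 1 = 17.
Given d = 7, check d ≤ 17: YES.
Slack = (n − k + 1) − d = 10.
The code is NOT MDS (slack = 10 > 0).
Description: the claimed parameters are [24, 8, 7]_5; such a code would be non-MDS.


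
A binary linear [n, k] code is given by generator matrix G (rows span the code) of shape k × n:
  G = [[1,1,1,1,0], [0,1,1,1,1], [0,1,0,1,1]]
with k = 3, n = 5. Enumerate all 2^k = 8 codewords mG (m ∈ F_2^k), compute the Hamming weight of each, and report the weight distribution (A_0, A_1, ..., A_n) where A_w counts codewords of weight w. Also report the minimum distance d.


Weight distribution: A_0 = 1, A_1 = 1, A_2 = 1, A_3 = 3, A_4 = 2. Minimum distance d = 1.

Enumerate all 2^3 = 8 messages m ∈ F_2^3.
For each, compute codeword c = mG in F_2^5, then tally its weight.
  m = 000 → c = 00000, weight = 0.
  m = 100 → c = 11110, weight = 4.
  m = 010 → c = 01111, weight = 4.
  m = 110 → c = 10001, weight = 2.
  m = 001 → c = 01011, weight = 3.
  m = 101 → c = 10101, weight = 3.
  m = 011 → c = 00100, weight = 1.
  m = 111 → c = 11010, weight = 3.
Tally weights:
  weight 0: 1 codewords.
  weight 1: 1 codewords.
  weight 2: 1 codewords.
  weight 3: 3 codewords.
  weight 4: 2 codewords.
Minimum distance d = smallest w > 0 with A_w > 0 = 1.
Sanity: Σ A_w = 8 = 2^3 = 8 ✓.


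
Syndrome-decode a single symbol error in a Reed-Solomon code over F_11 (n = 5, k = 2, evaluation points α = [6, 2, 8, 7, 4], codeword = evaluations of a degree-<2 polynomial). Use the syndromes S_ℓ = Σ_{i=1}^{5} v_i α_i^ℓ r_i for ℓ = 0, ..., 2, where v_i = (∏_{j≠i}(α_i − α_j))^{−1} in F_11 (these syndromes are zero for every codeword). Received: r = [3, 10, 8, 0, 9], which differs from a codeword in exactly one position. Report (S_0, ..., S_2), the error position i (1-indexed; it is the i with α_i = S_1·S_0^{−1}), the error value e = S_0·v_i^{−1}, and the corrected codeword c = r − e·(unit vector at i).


S = (8, 5, 10), error at position 2, error magnitude e = 6, c = [3, 4, 8, 0, 9].

Step 1: column multipliers v_i = (∏_{j≠i}(α_i − α_j))^{−1} mod 11.
  i = 1 (α = 6): (6−2)(6−8)(6−7)(6−4) = 4·(−2)·(−1)·2 = 16 ≡ 5, so v_1 = 5^{−1} = 9 (mod 11).
  i = 2 (α = 2): (2−6)(2−8)(2−7)(2−4) = (−4)·(−6)·(−5)·(−2) = 240 ≡ 9, so v_2 = 9^{−1} = 5 (mod 11).
  i = 3 (α = 8): (8−6)(8−2)(8−7)(8−4) = 2·6·1·4 = 48 ≡ 4, so v_3 = 4^{−1} = 3 (mod 11).
  i = 4 (α = 7): (7−6)(7−2)(7−8)(7−4) = 1·5·(−1)·3 = −15 ≡ 7, so v_4 = 7^{−1} = 8 (mod 11).
  i = 5 (α = 4): (4−6)(4−2)(4−8)(4−7) = (−2)·2·(−4)·(−3) = −48 ≡ 7, so v_5 = 7^{−1} = 8 (mod 11).
  v = [9, 5, 3, 8, 8].
Step 2: syndromes of r = [3, 10, 8, 0, 9] (all sums mod 11).
  S_0 = Σ v_i r_i = 9·3 + 5·10 + 3·8 + 8·0 + 8·9 = 173 ≡ 8.
  S_1 = Σ v_i α_i r_i = 9·6·3 + 5·2·10 + 3·8·8 + 8·7·0 + 8·4·9 = 742 ≡ 5.
  α_i^2 mod 11 = [3, 4, 9, 5, 5].
  S_2 = Σ v_i α_i^2 r_i = 9·3·3 + 5·4·10 + 3·9·8 + 8·5·0 + 8·5·9 = 857 ≡ 10.
  S = (8, 5, 10) ≠ 0, so r is not a codeword (an error is present).
Step 3: locate the error. For a single error e at position i, S_ℓ = v_i·e·α_i^ℓ, so α_err = S_1/S_0.
  S_0^{−1} = 8^{−1} = 7 (mod 11), so α_err = 5·7 = 35 ≡ 2 = α_2. Error position i = 2.
  Consistency check: S_2/S_1 = 10·9 = 90 ≡ 2 = α_err ✓ (single-error assumption holds).
Step 4: error magnitude e = S_0/v_2 = S_0·∏_{j≠2}(α_2 − α_j) = 8·9 = 72 ≡ 6 (mod 11).
Step 5: correct position 2: c_2 = r_2 − e = 10 − 6 ≡ 4 (mod 11). Hence c = [3, 4, 8, 0, 9].
  Check: interpolating c through the α_i gives m(x) = 10 + 8·x (degree < 2) with m(α_i) = c_i for every i, so c is indeed a codeword.


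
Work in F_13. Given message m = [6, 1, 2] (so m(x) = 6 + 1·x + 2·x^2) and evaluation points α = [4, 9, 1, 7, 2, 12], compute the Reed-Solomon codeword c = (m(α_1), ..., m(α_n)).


c = [3, 8, 9, 7, 3, 7]

Message polynomial: m(x) = 6 + 1·x + 2·x^2 (mod 13).
For each evaluation point α_i, compute m(α_i) mod 13:
  α_1 = 4: Horner steps 2 → 9 → 3, so m(4) = 3.
  α_2 = 9: Horner steps 2 → 6 → 8, so m(9) = 8.
  α_3 = 1: Horner steps 2 → 3 → 9, so m(1) = 9.
  α_4 = 7: Horner steps 2 → 2 → 7, so m(7) = 7.
  α_5 = 2: Horner steps 2 → 5 → 3, so m(2) = 3.
  α_6 = 12: Horner steps 2 → 12 → 7, so m(12) = 7.
Codeword c = [3, 8, 9, 7, 3, 7] ∈ F_13^6.


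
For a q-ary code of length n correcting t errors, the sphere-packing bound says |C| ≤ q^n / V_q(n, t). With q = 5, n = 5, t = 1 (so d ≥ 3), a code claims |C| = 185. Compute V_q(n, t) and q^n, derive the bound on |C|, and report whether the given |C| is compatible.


V_q(n, t) = 21, q^n = 3125, Hamming bound = 148, |C| = 185 > bound (violated).

Step 1: Compute V_q(n, t) = Σ_{j=0}^1 C(n, j) (q−1)^j.
  j = 0: C(5,0)·(4)^0 = 1·1 = 1.
  j = 1: C(5,1)·(4)^1 = 5·4 = 20.
  V_q(n, t) = 1 + 20 = 21.
Step 2: q^n = 5^5 = 3125.
Step 3: Hamming bound ⌊q^n / V_q(n,t)⌋ = ⌊3125/21⌋ = 148.
Step 4: Compare |C| = 185 to 148: violated.
The claimed |C| lies above the Hamming bound, so no 5-ary code of length 5 with d ≥ 3 can have 185 codewords.


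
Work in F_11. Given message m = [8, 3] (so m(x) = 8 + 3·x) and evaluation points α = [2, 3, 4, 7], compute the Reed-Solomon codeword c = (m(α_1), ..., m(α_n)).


c = [3, 6, 9, 7]

Message polynomial: m(x) = 8 + 3·x (mod 11).
For each evaluation point α_i, compute m(α_i) mod 11:
  α_1 = 2: Horner steps 3 → 3, so m(2) = 3.
  α_2 = 3: Horner steps 3 → 6, so m(3) = 6.
  α_3 = 4: Horner steps 3 → 9, so m(4) = 9.
  α_4 = 7: Horner steps 3 → 7, so m(7) = 7.
Codeword c = [3, 6, 9, 7] ∈ F_11^4.


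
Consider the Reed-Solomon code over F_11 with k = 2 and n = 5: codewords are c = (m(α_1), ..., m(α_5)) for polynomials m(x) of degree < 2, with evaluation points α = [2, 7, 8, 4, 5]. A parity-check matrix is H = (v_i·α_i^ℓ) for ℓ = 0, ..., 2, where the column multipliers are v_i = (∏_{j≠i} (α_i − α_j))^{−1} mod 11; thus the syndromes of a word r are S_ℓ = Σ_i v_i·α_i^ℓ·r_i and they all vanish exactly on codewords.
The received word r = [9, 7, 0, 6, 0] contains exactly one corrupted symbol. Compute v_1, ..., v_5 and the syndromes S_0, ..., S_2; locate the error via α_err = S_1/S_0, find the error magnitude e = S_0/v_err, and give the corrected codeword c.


S = (8, 7, 2), error at position 5, error magnitude e = 1, c = [9, 7, 0, 6, 10].

Step 1: column multipliers v_i = (∏_{j≠i}(α_i − α_j))^{−1} mod 11.
  i = 1 (α = 2): (2−7)(2−8)(2−4)(2−5) = (−5)·(−6)·(−2)·(−3) = 180 ≡ 4, so v_1 = 4^{−1} = 3 (mod 11).
  i = 2 (α = 7): (7−2)(7−8)(7−4)(7−5) = 5·(−1)·3·2 = −30 ≡ 3, so v_2 = 3^{−1} = 4 (mod 11).
  i = 3 (α = 8): (8−2)(8−7)(8−4)(8−5) = 6·1·4·3 = 72 ≡ 6, so v_3 = 6^{−1} = 2 (mod 11).
  i = 4 (α = 4): (4−2)(4−7)(4−8)(4−5) = 2·(−3)·(−4)·(−1) = −24 ≡ 9, so v_4 = 9^{−1} = 5 (mod 11).
  i = 5 (α = 5): (5−2)(5−7)(5−8)(5−4) = 3·(−2)·(−3)·1 = 18 ≡ 7, so v_5 = 7^{−1} = 8 (mod 11).
  v = [3, 4, 2, 5, 8].
Step 2: syndromes of r = [9, 7, 0, 6, 0] (all sums mod 11).
  S_0 = Σ v_i r_i = 3·9 + 4·7 + 2·0 + 5·6 + 8·0 = 85 ≡ 8.
  S_1 = Σ v_i α_i r_i = 3·2·9 + 4·7·7 + 2·8·0 + 5·4·6 + 8·5·0 = 370 ≡ 7.
  α_i^2 mod 11 = [4, 5, 9, 5, 3].
  S_2 = Σ v_i α_i^2 r_i = 3·4·9 + 4·5·7 + 2·9·0 + 5·5·6 + 8·3·0 = 398 ≡ 2.
  S = (8, 7, 2) ≠ 0, so r is not a codeword (an error is present).
Step 3: locate the error. For a single error e at position i, S_ℓ = v_i·e·α_i^ℓ, so α_err = S_1/S_0.
  S_0^{−1} = 8^{−1} = 7 (mod 11), so α_err = 7·7 = 49 ≡ 5 = α_5. Error position i = 5.
  Consistency check: S_2/S_1 = 2·8 = 16 ≡ 5 = α_err ✓ (single-error assumption holds).
Step 4: error magnitude e = S_0/v_5 = S_0·∏_{j≠5}(α_5 − α_j) = 8·7 = 56 ≡ 1 (mod 11).
Step 5: correct position 5: c_5 = r_5 − e = 0 − 1 ≡ 10 (mod 11). Hence c = [9, 7, 0, 6, 10].
  Check: interpolating c through the α_i gives m(x) = 1 + 4·x (degree < 2) with m(α_i) = c_i for every i, so c is indeed a codeword.


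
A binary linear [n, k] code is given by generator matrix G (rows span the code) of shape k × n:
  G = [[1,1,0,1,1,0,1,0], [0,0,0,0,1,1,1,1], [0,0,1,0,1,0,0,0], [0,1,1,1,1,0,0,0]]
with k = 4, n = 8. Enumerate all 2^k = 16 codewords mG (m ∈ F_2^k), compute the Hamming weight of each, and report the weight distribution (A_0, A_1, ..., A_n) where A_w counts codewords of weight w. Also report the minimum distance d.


Weight distribution: A_0 = 1, A_2 = 2, A_3 = 3, A_4 = 3, A_5 = 4, A_6 = 2, A_7 = 1. Minimum distance d = 2.

Enumerate all 2^4 = 16 messages m ∈ F_2^4.
For each, compute codeword c = mG in F_2^8, then tally its weight.
  m = 0000 → c = 00000000, weight = 0.
  m = 1000 → c = 11011010, weight = 5.
  m = 0100 → c = 00001111, weight = 4.
  m = 1100 → c = 11010101, weight = 5.
  m = 0010 → c = 00101000, weight = 2.
  m = 1010 → c = 11110010, weight = 5.
  m = 0110 → c = 00100111, weight = 4.
  m = 1110 → c = 11111101, weight = 7.
  m = 0001 → c = 01111000, weight = 4.
  m = 1001 → c = 10100010, weight = 3.
  m = 0101 → c = 01110111, weight = 6.
  m = 1101 → c = 10101101, weight = 5.
  m = 0011 → c = 01010000, weight = 2.
  m = 1011 → c = 10001010, weight = 3.
  m = 0111 → c = 01011111, weight = 6.
  m = 1111 → c = 10000101, weight = 3.
Tally weights:
  weight 0: 1 codewords.
  weight 2: 2 codewords.
  weight 3: 3 codewords.
  weight 4: 3 codewords.
  weight 5: 4 codewords.
  weight 6: 2 codewords.
  weight 7: 1 codewords.
Minimum distance d = smallest w > 0 with A_w > 0 = 2.
Sanity: Σ A_w = 16 = 2^4 = 16 ✓.


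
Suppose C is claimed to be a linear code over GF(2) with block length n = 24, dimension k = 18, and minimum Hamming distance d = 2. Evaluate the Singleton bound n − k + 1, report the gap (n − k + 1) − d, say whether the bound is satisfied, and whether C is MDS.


Singleton RHS = n − k + 1 = 7, slack = 5, bound satisfied, not MDS.

Singleton bound: d ≤ n − k + 1.
Here n = 24, k = 18, so n − k + 1 = 7.
Given d = 2, check d ≤ 7: YES.
Slack = (n − k + 1) − d = 5.
The code is NOT MDS (slack = 5 > 0).
Description: the claimed parameters are [24, 18, 2]_2; such a code would be non-MDS.


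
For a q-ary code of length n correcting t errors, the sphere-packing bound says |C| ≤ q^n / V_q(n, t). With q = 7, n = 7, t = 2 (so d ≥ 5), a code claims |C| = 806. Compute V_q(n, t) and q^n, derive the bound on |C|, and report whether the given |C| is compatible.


V_q(n, t) = 799, q^n = 823543, Hamming bound = 1030, |C| = 806 ≤ bound (satisfied).

Step 1: Compute V_q(n, t) = Σ_{j=0}^2 C(n, j) (q−1)^j.
  j = 0: C(7,0)·(6)^0 = 1·1 = 1.
  j = 1: C(7,1)·(6)^1 = 7·6 = 42.
  j = 2: C(7,2)·(6)^2 = 21·36 = 756.
  V_q(n, t) = 1 + 42 + 756 = 799.
Step 2: q^n = 7^7 = 823543.
Step 3: Hamming bound ⌊q^n / V_q(n,t)⌋ = ⌊823543/799⌋ = 1030.
Step 4: Compare |C| = 806 to 1030: satisfied.
The claimed |C| lies below the Hamming bound.
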